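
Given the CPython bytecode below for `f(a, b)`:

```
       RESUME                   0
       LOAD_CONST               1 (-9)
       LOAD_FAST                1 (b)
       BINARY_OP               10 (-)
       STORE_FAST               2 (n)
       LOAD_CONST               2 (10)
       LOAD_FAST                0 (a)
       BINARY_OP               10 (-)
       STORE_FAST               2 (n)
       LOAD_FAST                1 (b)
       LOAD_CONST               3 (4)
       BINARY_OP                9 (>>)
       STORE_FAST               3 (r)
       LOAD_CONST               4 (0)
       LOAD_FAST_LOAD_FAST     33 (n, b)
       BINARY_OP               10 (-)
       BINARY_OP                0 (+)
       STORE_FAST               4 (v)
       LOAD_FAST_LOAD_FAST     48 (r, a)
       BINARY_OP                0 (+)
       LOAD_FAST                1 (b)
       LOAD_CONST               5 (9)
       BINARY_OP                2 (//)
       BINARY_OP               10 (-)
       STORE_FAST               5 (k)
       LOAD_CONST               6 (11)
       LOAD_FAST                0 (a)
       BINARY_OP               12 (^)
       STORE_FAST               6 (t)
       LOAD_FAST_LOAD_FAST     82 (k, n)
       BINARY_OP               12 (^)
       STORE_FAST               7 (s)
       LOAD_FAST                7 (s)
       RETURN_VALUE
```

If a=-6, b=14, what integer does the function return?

-23

LOAD_CONST → push -9. Stack: [-9]
LOAD_FAST b → push 14. Stack: [-9, 14]
BINARY_OP - → -9 - 14 = -23. Stack: [-23]
STORE_FAST n → n=-23. Stack: []
LOAD_CONST → push 10. Stack: [10]
LOAD_FAST a → push -6. Stack: [10, -6]
BINARY_OP - → 10 - -6 = 16. Stack: [16]
STORE_FAST n → n=16. Stack: []
LOAD_FAST b → push 14. Stack: [14]
LOAD_CONST → push 4. Stack: [14, 4]
BINARY_OP >> → 14 >> 4 = 0. Stack: [0]
STORE_FAST r → r=0. Stack: []
LOAD_CONST → push 0. Stack: [0]
LOAD_FAST_LOAD_FAST n,b → push 16,14. Stack: [0, 16, 14]
BINARY_OP - → 16 - 14 = 2. Stack: [0, 2]
BINARY_OP + → 0 + 2 = 2. Stack: [2]
STORE_FAST v → v=2. Stack: []
LOAD_FAST_LOAD_FAST r,a → push 0,-6. Stack: [0, -6]
BINARY_OP + → 0 + -6 = -6. Stack: [-6]
LOAD_FAST b → push 14. Stack: [-6, 14]
LOAD_CONST → push 9. Stack: [-6, 14, 9]
BINARY_OP // → 14 // 9 = 1. Stack: [-6, 1]
BINARY_OP - → -6 - 1 = -7. Stack: [-7]
STORE_FAST k → k=-7. Stack: []
LOAD_CONST → push 11. Stack: [11]
LOAD_FAST a → push -6. Stack: [11, -6]
BINARY_OP ^ → 11 ^ -6 = -15. Stack: [-15]
STORE_FAST t → t=-15. Stack: []
LOAD_FAST_LOAD_FAST k,n → push -7,16. Stack: [-7, 16]
BINARY_OP ^ → -7 ^ 16 = -23. Stack: [-23]
STORE_FAST s → s=-23. Stack: []
LOAD_FAST s → push -23. Stack: [-23]
RETURN_VALUE → return -23.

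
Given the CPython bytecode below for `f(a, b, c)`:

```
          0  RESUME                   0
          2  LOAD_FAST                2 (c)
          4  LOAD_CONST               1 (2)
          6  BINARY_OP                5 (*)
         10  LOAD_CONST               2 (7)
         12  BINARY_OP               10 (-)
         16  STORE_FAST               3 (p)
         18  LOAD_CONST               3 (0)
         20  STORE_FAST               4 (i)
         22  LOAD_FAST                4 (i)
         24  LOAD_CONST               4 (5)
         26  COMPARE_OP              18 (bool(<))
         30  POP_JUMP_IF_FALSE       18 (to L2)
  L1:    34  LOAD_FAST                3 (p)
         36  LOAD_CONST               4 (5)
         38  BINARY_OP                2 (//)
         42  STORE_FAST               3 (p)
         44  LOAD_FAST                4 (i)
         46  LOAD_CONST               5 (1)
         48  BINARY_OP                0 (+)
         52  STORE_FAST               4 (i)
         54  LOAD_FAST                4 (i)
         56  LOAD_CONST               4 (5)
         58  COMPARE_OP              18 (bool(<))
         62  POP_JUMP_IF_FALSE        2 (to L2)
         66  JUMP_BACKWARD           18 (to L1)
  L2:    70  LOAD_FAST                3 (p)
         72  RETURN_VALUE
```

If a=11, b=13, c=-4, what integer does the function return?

LOAD_FAST c → push -4
LOAD_CONST → push 2
BINARY_OP * → -4 * 2 = -8
LOAD_CONST → push 7
BINARY_OP - → -8 - 7 = -15
STORE_FAST p → p=-15
LOAD_CONST → push 0
STORE_FAST i → i=0
LOAD_FAST i → push 0
LOAD_CONST → push 5
COMPARE_OP bool(<) → 0 vs 5 = True
POP_JUMP_IF_FALSE → pop True; no jump
LOAD_FAST p → push -15
LOAD_CONST → push 5
BINARY_OP // → -15 // 5 = -3
STORE_FAST p → p=-3
LOAD_FAST i → push 0
LOAD_CONST → push 1
BINARY_OP + → 0 + 1 = 1
STORE_FAST i → i=1
LOAD_FAST i → push 1
LOAD_CONST → push 5
COMPARE_OP bool(<) → 1 vs 5 = True
POP_JUMP_IF_FALSE → pop True; no jump
LOAD_FAST p → push -3
LOAD_CONST → push 5
BINARY_OP // → -3 // 5 = -1
STORE_FAST p → p=-1
LOAD_FAST i → push 1
LOAD_CONST → push 1
BINARY_OP + → 1 + 1 = 2
STORE_FAST i → i=2
LOAD_FAST i → push 2
LOAD_CONST → push 5
COMPARE_OP bool(<) → 2 vs 5 = True
POP_JUMP_IF_FALSE → pop True; no jump
LOAD_FAST p → push -1
LOAD_CONST → push 5
BINARY_OP // → -1 // 5 = -1
STORE_FAST p → p=-1
LOAD_FAST i → push 2
LOAD_CONST → push 1
BINARY_OP + → 2 + 1 = 3
STORE_FAST i → i=3
LOAD_FAST i → push 3
LOAD_CONST → push 5
COMPARE_OP bool(<) → 3 vs 5 = True
POP_JUMP_IF_FALSE → pop True; no jump
LOAD_FAST p → push -1
LOAD_CONST → push 5
BINARY_OP // → -1 // 5 = -1
STORE_FAST p → p=-1
LOAD_FAST i → push 3
LOAD_CONST → push 1
BINARY_OP + → 3 + 1 = 4
STORE_FAST i → i=4
LOAD_FAST i → push 4
LOAD_CONST → push 5
COMPARE_OP bool(<) → 4 vs 5 = True
POP_JUMP_IF_FALSE → pop True; no jump
LOAD_FAST p → push -1
LOAD_CONST → push 5
BINARY_OP // → -1 // 5 = -1
STORE_FAST p → p=-1
LOAD_FAST i → push 4
LOAD_CONST → push 1
BINARY_OP + → 4 + 1 = 5
STORE_FAST i → i=5
LOAD_FAST i → push 5
LOAD_CONST → push 5
COMPARE_OP bool(<) → 5 vs 5 = False
POP_JUMP_IF_FALSE → pop False; jump
LOAD_FAST p → push -1
RETURN_VALUE → return -1.

-1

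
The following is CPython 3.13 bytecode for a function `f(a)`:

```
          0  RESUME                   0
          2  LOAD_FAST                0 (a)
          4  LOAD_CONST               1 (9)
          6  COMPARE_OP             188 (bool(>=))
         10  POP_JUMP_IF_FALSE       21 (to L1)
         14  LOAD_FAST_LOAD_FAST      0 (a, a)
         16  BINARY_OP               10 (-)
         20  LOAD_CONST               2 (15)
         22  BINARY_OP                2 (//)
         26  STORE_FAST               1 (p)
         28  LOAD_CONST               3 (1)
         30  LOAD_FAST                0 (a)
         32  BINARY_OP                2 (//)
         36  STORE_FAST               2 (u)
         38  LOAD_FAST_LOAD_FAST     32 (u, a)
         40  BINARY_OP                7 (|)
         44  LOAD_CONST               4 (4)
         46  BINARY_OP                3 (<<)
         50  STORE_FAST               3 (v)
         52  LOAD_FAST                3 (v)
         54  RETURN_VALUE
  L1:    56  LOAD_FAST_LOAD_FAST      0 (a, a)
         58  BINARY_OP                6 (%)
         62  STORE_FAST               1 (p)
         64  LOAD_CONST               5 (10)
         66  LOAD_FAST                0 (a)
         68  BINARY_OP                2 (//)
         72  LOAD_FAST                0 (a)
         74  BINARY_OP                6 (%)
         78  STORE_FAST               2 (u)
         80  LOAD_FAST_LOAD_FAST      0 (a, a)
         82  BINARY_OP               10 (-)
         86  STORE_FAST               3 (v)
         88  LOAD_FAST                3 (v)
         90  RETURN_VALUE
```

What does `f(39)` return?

LOAD_FAST a → push 39. Stack: [39]
LOAD_CONST → push 9. Stack: [39, 9]
COMPARE_OP bool(>=) → 39 vs 9 = True. Stack: [True]
POP_JUMP_IF_FALSE → pop True; no jump. Stack: []
LOAD_FAST_LOAD_FAST a,a → push 39,39. Stack: [39, 39]
BINARY_OP - → 39 - 39 = 0. Stack: [0]
LOAD_CONST → push 15. Stack: [0, 15]
BINARY_OP // → 0 // 15 = 0. Stack: [0]
STORE_FAST p → p=0. Stack: []
LOAD_CONST → push 1. Stack: [1]
LOAD_FAST a → push 39. Stack: [1, 39]
BINARY_OP // → 1 // 39 = 0. Stack: [0]
STORE_FAST u → u=0. Stack: []
LOAD_FAST_LOAD_FAST u,a → push 0,39. Stack: [0, 39]
BINARY_OP | → 0 | 39 = 39. Stack: [39]
LOAD_CONST → push 4. Stack: [39, 4]
BINARY_OP << → 39 << 4 = 624. Stack: [624]
STORE_FAST v → v=624. Stack: []
LOAD_FAST v → push 624. Stack: [624]
RETURN_VALUE → return 624.

624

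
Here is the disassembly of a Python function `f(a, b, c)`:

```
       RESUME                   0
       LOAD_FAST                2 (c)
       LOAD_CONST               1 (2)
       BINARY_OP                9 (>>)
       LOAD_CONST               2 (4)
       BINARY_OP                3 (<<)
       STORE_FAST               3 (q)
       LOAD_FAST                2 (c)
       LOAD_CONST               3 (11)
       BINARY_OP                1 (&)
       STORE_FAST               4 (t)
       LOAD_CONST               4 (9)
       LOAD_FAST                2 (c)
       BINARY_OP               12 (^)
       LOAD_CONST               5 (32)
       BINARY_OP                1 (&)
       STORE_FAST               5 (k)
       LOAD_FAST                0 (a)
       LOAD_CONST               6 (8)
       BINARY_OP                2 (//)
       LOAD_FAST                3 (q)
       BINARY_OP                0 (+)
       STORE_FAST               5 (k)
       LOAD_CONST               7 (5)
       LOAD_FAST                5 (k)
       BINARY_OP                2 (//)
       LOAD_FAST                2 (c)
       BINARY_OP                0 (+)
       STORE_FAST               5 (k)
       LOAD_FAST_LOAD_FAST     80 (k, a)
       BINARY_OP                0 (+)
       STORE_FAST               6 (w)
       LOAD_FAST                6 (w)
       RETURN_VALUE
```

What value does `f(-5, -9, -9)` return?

LOAD_FAST c → push -9. Stack: [-9]
LOAD_CONST → push 2. Stack: [-9, 2]
BINARY_OP >> → -9 >> 2 = -3. Stack: [-3]
LOAD_CONST → push 4. Stack: [-3, 4]
BINARY_OP << → -3 << 4 = -48. Stack: [-48]
STORE_FAST q → q=-48. Stack: []
LOAD_FAST c → push -9. Stack: [-9]
LOAD_CONST → push 11. Stack: [-9, 11]
BINARY_OP & → -9 & 11 = 3. Stack: [3]
STORE_FAST t → t=3. Stack: []
LOAD_CONST → push 9. Stack: [9]
LOAD_FAST c → push -9. Stack: [9, -9]
BINARY_OP ^ → 9 ^ -9 = -2. Stack: [-2]
LOAD_CONST → push 32. Stack: [-2, 32]
BINARY_OP & → -2 & 32 = 32. Stack: [32]
STORE_FAST k → k=32. Stack: []
LOAD_FAST a → push -5. Stack: [-5]
LOAD_CONST → push 8. Stack: [-5, 8]
BINARY_OP // → -5 // 8 = -1. Stack: [-1]
LOAD_FAST q → push -48. Stack: [-1, -48]
BINARY_OP + → -1 + -48 = -49. Stack: [-49]
STORE_FAST k → k=-49. Stack: []
LOAD_CONST → push 5. Stack: [5]
LOAD_FAST k → push -49. Stack: [5, -49]
BINARY_OP // → 5 // -49 = -1. Stack: [-1]
LOAD_FAST c → push -9. Stack: [-1, -9]
BINARY_OP + → -1 + -9 = -10. Stack: [-10]
STORE_FAST k → k=-10. Stack: []
LOAD_FAST_LOAD_FAST k,a → push -10,-5. Stack: [-10, -5]
BINARY_OP + → -10 + -5 = -15. Stack: [-15]
STORE_FAST w → w=-15. Stack: []
LOAD_FAST w → push -15. Stack: [-15]
RETURN_VALUE → return -15.

-15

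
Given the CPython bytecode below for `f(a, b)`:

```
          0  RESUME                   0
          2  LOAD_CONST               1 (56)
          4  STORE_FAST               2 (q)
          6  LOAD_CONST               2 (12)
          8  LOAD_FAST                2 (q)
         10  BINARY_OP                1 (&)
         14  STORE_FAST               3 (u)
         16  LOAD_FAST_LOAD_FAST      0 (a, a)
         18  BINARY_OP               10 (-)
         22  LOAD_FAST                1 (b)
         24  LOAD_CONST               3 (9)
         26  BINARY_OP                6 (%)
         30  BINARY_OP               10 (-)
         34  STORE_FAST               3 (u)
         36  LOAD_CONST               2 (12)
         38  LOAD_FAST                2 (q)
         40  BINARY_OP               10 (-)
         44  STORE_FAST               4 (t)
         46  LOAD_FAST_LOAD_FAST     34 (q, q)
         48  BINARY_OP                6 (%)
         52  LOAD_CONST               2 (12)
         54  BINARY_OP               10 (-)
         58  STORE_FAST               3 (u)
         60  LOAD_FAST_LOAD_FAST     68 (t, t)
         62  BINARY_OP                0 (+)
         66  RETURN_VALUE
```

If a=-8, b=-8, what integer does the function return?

-88

LOAD_CONST → push 56. Stack: [56]
STORE_FAST q → q=56. Stack: []
LOAD_CONST → push 12. Stack: [12]
LOAD_FAST q → push 56. Stack: [12, 56]
BINARY_OP & → 12 & 56 = 8. Stack: [8]
STORE_FAST u → u=8. Stack: []
LOAD_FAST_LOAD_FAST a,a → push -8,-8. Stack: [-8, -8]
BINARY_OP - → -8 - -8 = 0. Stack: [0]
LOAD_FAST b → push -8. Stack: [0, -8]
LOAD_CONST → push 9. Stack: [0, -8, 9]
BINARY_OP % → -8 % 9 = 1. Stack: [0, 1]
BINARY_OP - → 0 - 1 = -1. Stack: [-1]
STORE_FAST u → u=-1. Stack: []
LOAD_CONST → push 12. Stack: [12]
LOAD_FAST q → push 56. Stack: [12, 56]
BINARY_OP - → 12 - 56 = -44. Stack: [-44]
STORE_FAST t → t=-44. Stack: []
LOAD_FAST_LOAD_FAST q,q → push 56,56. Stack: [56, 56]
BINARY_OP % → 56 % 56 = 0. Stack: [0]
LOAD_CONST → push 12. Stack: [0, 12]
BINARY_OP - → 0 - 12 = -12. Stack: [-12]
STORE_FAST u → u=-12. Stack: []
LOAD_FAST_LOAD_FAST t,t → push -44,-44. Stack: [-44, -44]
BINARY_OP + → -44 + -44 = -88. Stack: [-88]
RETURN_VALUE → return -88.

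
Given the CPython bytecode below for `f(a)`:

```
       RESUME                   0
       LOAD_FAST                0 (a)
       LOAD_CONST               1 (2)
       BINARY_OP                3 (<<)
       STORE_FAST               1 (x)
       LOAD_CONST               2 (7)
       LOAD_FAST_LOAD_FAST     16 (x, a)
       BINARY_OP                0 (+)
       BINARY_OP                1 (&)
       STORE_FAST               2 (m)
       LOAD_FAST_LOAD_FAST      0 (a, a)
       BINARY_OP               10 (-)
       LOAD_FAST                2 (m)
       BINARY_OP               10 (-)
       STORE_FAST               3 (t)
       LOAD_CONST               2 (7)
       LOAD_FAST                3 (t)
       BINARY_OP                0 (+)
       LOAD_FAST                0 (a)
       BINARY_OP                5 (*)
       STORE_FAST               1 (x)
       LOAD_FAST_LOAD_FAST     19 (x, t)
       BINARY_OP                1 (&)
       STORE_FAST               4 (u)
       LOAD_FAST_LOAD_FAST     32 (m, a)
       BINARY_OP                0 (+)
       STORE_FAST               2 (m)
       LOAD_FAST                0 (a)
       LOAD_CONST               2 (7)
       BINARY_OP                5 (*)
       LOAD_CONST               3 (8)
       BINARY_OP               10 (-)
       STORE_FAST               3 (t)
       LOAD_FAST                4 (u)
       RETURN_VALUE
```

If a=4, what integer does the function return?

12

LOAD_FAST a → push 4. Stack: [4]
LOAD_CONST → push 2. Stack: [4, 2]
BINARY_OP << → 4 << 2 = 16. Stack: [16]
STORE_FAST x → x=16. Stack: []
LOAD_CONST → push 7. Stack: [7]
LOAD_FAST_LOAD_FAST x,a → push 16,4. Stack: [7, 16, 4]
BINARY_OP + → 16 + 4 = 20. Stack: [7, 20]
BINARY_OP & → 7 & 20 = 4. Stack: [4]
STORE_FAST m → m=4. Stack: []
LOAD_FAST_LOAD_FAST a,a → push 4,4. Stack: [4, 4]
BINARY_OP - → 4 - 4 = 0. Stack: [0]
LOAD_FAST m → push 4. Stack: [0, 4]
BINARY_OP - → 0 - 4 = -4. Stack: [-4]
STORE_FAST t → t=-4. Stack: []
LOAD_CONST → push 7. Stack: [7]
LOAD_FAST t → push -4. Stack: [7, -4]
BINARY_OP + → 7 + -4 = 3. Stack: [3]
LOAD_FAST a → push 4. Stack: [3, 4]
BINARY_OP * → 3 * 4 = 12. Stack: [12]
STORE_FAST x → x=12. Stack: []
LOAD_FAST_LOAD_FAST x,t → push 12,-4. Stack: [12, -4]
BINARY_OP & → 12 & -4 = 12. Stack: [12]
STORE_FAST u → u=12. Stack: []
LOAD_FAST_LOAD_FAST m,a → push 4,4. Stack: [4, 4]
BINARY_OP + → 4 + 4 = 8. Stack: [8]
STORE_FAST m → m=8. Stack: []
LOAD_FAST a → push 4. Stack: [4]
LOAD_CONST → push 7. Stack: [4, 7]
BINARY_OP * → 4 * 7 = 28. Stack: [28]
LOAD_CONST → push 8. Stack: [28, 8]
BINARY_OP - → 28 - 8 = 20. Stack: [20]
STORE_FAST t → t=20. Stack: []
LOAD_FAST u → push 12. Stack: [12]
RETURN_VALUE → return 12.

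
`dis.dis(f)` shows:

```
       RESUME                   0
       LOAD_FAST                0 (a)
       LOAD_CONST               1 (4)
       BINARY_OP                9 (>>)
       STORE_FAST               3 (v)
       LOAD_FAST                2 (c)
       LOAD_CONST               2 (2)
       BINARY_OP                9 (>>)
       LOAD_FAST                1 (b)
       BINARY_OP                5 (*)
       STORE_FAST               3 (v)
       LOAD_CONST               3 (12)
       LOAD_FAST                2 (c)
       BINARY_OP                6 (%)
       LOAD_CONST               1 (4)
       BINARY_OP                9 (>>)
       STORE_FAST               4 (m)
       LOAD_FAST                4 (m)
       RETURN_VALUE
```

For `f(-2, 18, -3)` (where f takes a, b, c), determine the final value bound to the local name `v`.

LOAD_FAST a → push -2. Stack: [-2]
LOAD_CONST → push 4. Stack: [-2, 4]
BINARY_OP >> → -2 >> 4 = -1. Stack: [-1]
STORE_FAST v → v=-1. Stack: []
LOAD_FAST c → push -3. Stack: [-3]
LOAD_CONST → push 2. Stack: [-3, 2]
BINARY_OP >> → -3 >> 2 = -1. Stack: [-1]
LOAD_FAST b → push 18. Stack: [-1, 18]
BINARY_OP * → -1 * 18 = -18. Stack: [-18]
STORE_FAST v → v=-18. Stack: []
LOAD_CONST → push 12. Stack: [12]
LOAD_FAST c → push -3. Stack: [12, -3]
BINARY_OP % → 12 % -3 = 0. Stack: [0]
LOAD_CONST → push 4. Stack: [0, 4]
BINARY_OP >> → 0 >> 4 = 0. Stack: [0]
STORE_FAST m → m=0. Stack: []
LOAD_FAST m → push 0. Stack: [0]
RETURN_VALUE → return 0.

-18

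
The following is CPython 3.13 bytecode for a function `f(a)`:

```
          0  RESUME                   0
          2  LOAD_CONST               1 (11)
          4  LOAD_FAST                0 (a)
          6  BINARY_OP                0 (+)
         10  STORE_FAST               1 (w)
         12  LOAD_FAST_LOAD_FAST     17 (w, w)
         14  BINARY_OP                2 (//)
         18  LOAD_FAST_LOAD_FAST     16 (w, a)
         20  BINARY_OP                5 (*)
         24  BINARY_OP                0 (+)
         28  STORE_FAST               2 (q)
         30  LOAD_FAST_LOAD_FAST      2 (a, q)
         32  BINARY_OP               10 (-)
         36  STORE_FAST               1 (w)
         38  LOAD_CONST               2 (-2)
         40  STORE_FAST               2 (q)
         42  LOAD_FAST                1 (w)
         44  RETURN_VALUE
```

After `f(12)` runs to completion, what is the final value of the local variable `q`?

LOAD_CONST → push 11. Stack: [11]
LOAD_FAST a → push 12. Stack: [11, 12]
BINARY_OP + → 11 + 12 = 23. Stack: [23]
STORE_FAST w → w=23. Stack: []
LOAD_FAST_LOAD_FAST w,w → push 23,23. Stack: [23, 23]
BINARY_OP // → 23 // 23 = 1. Stack: [1]
LOAD_FAST_LOAD_FAST w,a → push 23,12. Stack: [1, 23, 12]
BINARY_OP * → 23 * 12 = 276. Stack: [1, 276]
BINARY_OP + → 1 + 276 = 277. Stack: [277]
STORE_FAST q → q=277. Stack: []
LOAD_FAST_LOAD_FAST a,q → push 12,277. Stack: [12, 277]
BINARY_OP - → 12 - 277 = -265. Stack: [-265]
STORE_FAST w → w=-265. Stack: []
LOAD_CONST → push -2. Stack: [-2]
STORE_FAST q → q=-2. Stack: []
LOAD_FAST w → push -265. Stack: [-265]
RETURN_VALUE → return -265.

-2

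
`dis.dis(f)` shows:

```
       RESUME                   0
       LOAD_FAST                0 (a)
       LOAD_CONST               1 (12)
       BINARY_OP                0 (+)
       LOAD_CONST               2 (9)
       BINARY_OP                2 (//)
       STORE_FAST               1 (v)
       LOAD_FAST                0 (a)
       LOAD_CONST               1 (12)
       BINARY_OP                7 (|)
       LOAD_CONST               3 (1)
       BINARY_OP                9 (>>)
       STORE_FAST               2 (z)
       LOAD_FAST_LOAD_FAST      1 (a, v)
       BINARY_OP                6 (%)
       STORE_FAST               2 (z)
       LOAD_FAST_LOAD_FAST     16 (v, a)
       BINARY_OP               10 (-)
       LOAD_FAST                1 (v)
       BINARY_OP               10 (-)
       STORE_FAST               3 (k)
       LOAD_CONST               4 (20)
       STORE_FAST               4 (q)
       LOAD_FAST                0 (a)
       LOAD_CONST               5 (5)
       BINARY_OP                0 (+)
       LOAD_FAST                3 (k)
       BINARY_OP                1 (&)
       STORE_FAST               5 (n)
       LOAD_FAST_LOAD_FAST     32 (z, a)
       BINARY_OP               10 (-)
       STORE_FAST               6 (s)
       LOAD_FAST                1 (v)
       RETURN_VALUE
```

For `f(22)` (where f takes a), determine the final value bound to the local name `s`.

LOAD_FAST a → push 22. Stack: [22]
LOAD_CONST → push 12. Stack: [22, 12]
BINARY_OP + → 22 + 12 = 34. Stack: [34]
LOAD_CONST → push 9. Stack: [34, 9]
BINARY_OP // → 34 // 9 = 3. Stack: [3]
STORE_FAST v → v=3. Stack: []
LOAD_FAST a → push 22. Stack: [22]
LOAD_CONST → push 12. Stack: [22, 12]
BINARY_OP | → 22 | 12 = 30. Stack: [30]
LOAD_CONST → push 1. Stack: [30, 1]
BINARY_OP >> → 30 >> 1 = 15. Stack: [15]
STORE_FAST z → z=15. Stack: []
LOAD_FAST_LOAD_FAST a,v → push 22,3. Stack: [22, 3]
BINARY_OP % → 22 % 3 = 1. Stack: [1]
STORE_FAST z → z=1. Stack: []
LOAD_FAST_LOAD_FAST v,a → push 3,22. Stack: [3, 22]
BINARY_OP - → 3 - 22 = -19. Stack: [-19]
LOAD_FAST v → push 3. Stack: [-19, 3]
BINARY_OP - → -19 - 3 = -22. Stack: [-22]
STORE_FAST k → k=-22. Stack: []
LOAD_CONST → push 20. Stack: [20]
STORE_FAST q → q=20. Stack: []
LOAD_FAST a → push 22. Stack: [22]
LOAD_CONST → push 5. Stack: [22, 5]
BINARY_OP + → 22 + 5 = 27. Stack: [27]
LOAD_FAST k → push -22. Stack: [27, -22]
BINARY_OP & → 27 & -22 = 10. Stack: [10]
STORE_FAST n → n=10. Stack: []
LOAD_FAST_LOAD_FAST z,a → push 1,22. Stack: [1, 22]
BINARY_OP - → 1 - 22 = -21. Stack: [-21]
STORE_FAST s → s=-21. Stack: []
LOAD_FAST v → push 3. Stack: [3]
RETURN_VALUE → return 3.

-21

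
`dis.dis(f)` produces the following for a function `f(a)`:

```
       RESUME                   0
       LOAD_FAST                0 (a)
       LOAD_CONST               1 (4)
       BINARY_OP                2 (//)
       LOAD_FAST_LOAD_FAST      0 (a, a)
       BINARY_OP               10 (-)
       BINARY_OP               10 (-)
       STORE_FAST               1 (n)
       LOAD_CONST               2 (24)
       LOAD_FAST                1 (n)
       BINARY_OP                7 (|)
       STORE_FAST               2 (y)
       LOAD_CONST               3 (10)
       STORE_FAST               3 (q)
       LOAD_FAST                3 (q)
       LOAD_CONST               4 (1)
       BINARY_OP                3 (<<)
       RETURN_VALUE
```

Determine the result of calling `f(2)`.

20

LOAD_FAST a → push 2. Stack: [2]
LOAD_CONST → push 4. Stack: [2, 4]
BINARY_OP // → 2 // 4 = 0. Stack: [0]
LOAD_FAST_LOAD_FAST a,a → push 2,2. Stack: [0, 2, 2]
BINARY_OP - → 2 - 2 = 0. Stack: [0, 0]
BINARY_OP - → 0 - 0 = 0. Stack: [0]
STORE_FAST n → n=0. Stack: []
LOAD_CONST → push 24. Stack: [24]
LOAD_FAST n → push 0. Stack: [24, 0]
BINARY_OP | → 24 | 0 = 24. Stack: [24]
STORE_FAST y → y=24. Stack: []
LOAD_CONST → push 10. Stack: [10]
STORE_FAST q → q=10. Stack: []
LOAD_FAST q → push 10. Stack: [10]
LOAD_CONST → push 1. Stack: [10, 1]
BINARY_OP << → 10 << 1 = 20. Stack: [20]
RETURN_VALUE → return 20.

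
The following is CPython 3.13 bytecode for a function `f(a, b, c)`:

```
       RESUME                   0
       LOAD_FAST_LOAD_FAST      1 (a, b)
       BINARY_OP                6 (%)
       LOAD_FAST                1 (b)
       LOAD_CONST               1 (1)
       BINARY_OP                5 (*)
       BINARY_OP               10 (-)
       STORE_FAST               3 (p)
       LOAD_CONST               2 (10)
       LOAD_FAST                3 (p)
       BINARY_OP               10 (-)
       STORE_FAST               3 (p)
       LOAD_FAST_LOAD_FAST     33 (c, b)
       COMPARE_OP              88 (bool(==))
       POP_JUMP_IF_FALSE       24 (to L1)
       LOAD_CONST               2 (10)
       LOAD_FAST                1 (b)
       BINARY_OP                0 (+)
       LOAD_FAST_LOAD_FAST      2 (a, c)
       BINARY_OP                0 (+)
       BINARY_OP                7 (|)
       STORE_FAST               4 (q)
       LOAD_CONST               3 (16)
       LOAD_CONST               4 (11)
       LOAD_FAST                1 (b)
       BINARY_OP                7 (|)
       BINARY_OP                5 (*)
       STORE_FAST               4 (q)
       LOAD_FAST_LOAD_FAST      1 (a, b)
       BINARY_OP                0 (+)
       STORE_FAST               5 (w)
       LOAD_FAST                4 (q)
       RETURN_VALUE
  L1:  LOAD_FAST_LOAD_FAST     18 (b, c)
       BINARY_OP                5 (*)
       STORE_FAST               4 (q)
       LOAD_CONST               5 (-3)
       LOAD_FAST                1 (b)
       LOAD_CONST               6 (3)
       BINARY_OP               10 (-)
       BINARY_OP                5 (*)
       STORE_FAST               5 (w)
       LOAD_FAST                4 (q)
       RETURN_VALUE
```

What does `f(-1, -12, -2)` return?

LOAD_FAST_LOAD_FAST a,b → push -1,-12. Stack: [-1, -12]
BINARY_OP % → -1 % -12 = -1. Stack: [-1]
LOAD_FAST b → push -12. Stack: [-1, -12]
LOAD_CONST → push 1. Stack: [-1, -12, 1]
BINARY_OP * → -12 * 1 = -12. Stack: [-1, -12]
BINARY_OP - → -1 - -12 = 11. Stack: [11]
STORE_FAST p → p=11. Stack: []
LOAD_CONST → push 10. Stack: [10]
LOAD_FAST p → push 11. Stack: [10, 11]
BINARY_OP - → 10 - 11 = -1. Stack: [-1]
STORE_FAST p → p=-1. Stack: []
LOAD_FAST_LOAD_FAST c,b → push -2,-12. Stack: [-2, -12]
COMPARE_OP bool(==) → -2 vs -12 = False. Stack: [False]
POP_JUMP_IF_FALSE → pop False; jump. Stack: []
LOAD_FAST_LOAD_FAST b,c → push -12,-2. Stack: [-12, -2]
BINARY_OP * → -12 * -2 = 24. Stack: [24]
STORE_FAST q → q=24. Stack: []
LOAD_CONST → push -3. Stack: [-3]
LOAD_FAST b → push -12. Stack: [-3, -12]
LOAD_CONST → push 3. Stack: [-3, -12, 3]
BINARY_OP - → -12 - 3 = -15. Stack: [-3, -15]
BINARY_OP * → -3 * -15 = 45. Stack: [45]
STORE_FAST w → w=45. Stack: []
LOAD_FAST q → push 24. Stack: [24]
RETURN_VALUE → return 24.

24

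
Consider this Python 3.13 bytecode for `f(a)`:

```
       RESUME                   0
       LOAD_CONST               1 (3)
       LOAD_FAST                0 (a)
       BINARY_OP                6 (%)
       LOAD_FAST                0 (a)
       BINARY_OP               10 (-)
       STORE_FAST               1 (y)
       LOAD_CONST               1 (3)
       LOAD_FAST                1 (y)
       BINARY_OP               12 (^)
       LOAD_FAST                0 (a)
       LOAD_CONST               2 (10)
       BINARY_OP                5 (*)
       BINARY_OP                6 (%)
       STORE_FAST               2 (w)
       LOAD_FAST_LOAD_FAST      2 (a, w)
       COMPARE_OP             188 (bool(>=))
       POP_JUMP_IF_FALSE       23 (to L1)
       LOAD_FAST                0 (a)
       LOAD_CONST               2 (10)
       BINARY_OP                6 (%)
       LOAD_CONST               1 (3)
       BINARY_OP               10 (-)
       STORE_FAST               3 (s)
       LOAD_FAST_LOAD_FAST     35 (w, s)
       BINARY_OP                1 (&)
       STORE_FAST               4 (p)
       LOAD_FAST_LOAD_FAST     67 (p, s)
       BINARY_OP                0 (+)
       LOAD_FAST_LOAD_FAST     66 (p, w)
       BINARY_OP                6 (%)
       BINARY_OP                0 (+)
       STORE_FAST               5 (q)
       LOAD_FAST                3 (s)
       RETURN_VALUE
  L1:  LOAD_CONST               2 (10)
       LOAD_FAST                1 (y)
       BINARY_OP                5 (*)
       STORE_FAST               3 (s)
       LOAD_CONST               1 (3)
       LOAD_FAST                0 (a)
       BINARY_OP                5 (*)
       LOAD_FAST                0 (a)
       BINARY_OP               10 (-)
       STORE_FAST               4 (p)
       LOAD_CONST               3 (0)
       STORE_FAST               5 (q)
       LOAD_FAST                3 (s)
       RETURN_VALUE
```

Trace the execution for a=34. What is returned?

-310

LOAD_CONST → push 3. Stack: [3]
LOAD_FAST a → push 34. Stack: [3, 34]
BINARY_OP % → 3 % 34 = 3. Stack: [3]
LOAD_FAST a → push 34. Stack: [3, 34]
BINARY_OP - → 3 - 34 = -31. Stack: [-31]
STORE_FAST y → y=-31. Stack: []
LOAD_CONST → push 3. Stack: [3]
LOAD_FAST y → push -31. Stack: [3, -31]
BINARY_OP ^ → 3 ^ -31 = -30. Stack: [-30]
LOAD_FAST a → push 34. Stack: [-30, 34]
LOAD_CONST → push 10. Stack: [-30, 34, 10]
BINARY_OP * → 34 * 10 = 340. Stack: [-30, 340]
BINARY_OP % → -30 % 340 = 310. Stack: [310]
STORE_FAST w → w=310. Stack: []
LOAD_FAST_LOAD_FAST a,w → push 34,310. Stack: [34, 310]
COMPARE_OP bool(>=) → 34 vs 310 = False. Stack: [False]
POP_JUMP_IF_FALSE → pop False; jump. Stack: []
LOAD_CONST → push 10. Stack: [10]
LOAD_FAST y → push -31. Stack: [10, -31]
BINARY_OP * → 10 * -31 = -310. Stack: [-310]
STORE_FAST s → s=-310. Stack: []
LOAD_CONST → push 3. Stack: [3]
LOAD_FAST a → push 34. Stack: [3, 34]
BINARY_OP * → 3 * 34 = 102. Stack: [102]
LOAD_FAST a → push 34. Stack: [102, 34]
BINARY_OP - → 102 - 34 = 68. Stack: [68]
STORE_FAST p → p=68. Stack: []
LOAD_CONST → push 0. Stack: [0]
STORE_FAST q → q=0. Stack: []
LOAD_FAST s → push -310. Stack: [-310]
RETURN_VALUE → return -310.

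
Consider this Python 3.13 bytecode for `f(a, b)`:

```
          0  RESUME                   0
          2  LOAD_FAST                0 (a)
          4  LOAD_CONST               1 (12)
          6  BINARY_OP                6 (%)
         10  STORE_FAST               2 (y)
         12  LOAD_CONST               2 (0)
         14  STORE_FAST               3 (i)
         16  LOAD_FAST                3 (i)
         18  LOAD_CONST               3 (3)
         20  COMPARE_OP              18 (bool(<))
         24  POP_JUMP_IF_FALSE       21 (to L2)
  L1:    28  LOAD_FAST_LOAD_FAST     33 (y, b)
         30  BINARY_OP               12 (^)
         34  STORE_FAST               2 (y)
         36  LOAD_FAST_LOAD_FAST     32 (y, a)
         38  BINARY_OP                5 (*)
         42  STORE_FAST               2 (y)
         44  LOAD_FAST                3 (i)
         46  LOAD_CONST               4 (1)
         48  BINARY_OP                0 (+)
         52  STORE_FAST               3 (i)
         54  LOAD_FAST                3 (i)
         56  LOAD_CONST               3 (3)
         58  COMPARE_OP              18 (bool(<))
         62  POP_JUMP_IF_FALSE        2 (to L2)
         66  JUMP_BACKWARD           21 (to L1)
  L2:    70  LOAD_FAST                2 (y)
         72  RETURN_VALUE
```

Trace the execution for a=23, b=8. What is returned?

40549

LOAD_FAST a → push 23. Stack: [23]
LOAD_CONST → push 12. Stack: [23, 12]
BINARY_OP % → 23 % 12 = 11. Stack: [11]
STORE_FAST y → y=11. Stack: []
LOAD_CONST → push 0. Stack: [0]
STORE_FAST i → i=0. Stack: []
LOAD_FAST i → push 0. Stack: [0]
LOAD_CONST → push 3. Stack: [0, 3]
COMPARE_OP bool(<) → 0 vs 3 = True. Stack: [True]
POP_JUMP_IF_FALSE → pop True; no jump. Stack: []
LOAD_FAST_LOAD_FAST y,b → push 11,8. Stack: [11, 8]
BINARY_OP ^ → 11 ^ 8 = 3. Stack: [3]
STORE_FAST y → y=3. Stack: []
LOAD_FAST_LOAD_FAST y,a → push 3,23. Stack: [3, 23]
BINARY_OP * → 3 * 23 = 69. Stack: [69]
STORE_FAST y → y=69. Stack: []
LOAD_FAST i → push 0. Stack: [0]
LOAD_CONST → push 1. Stack: [0, 1]
BINARY_OP + → 0 + 1 = 1. Stack: [1]
STORE_FAST i → i=1. Stack: []
LOAD_FAST i → push 1. Stack: [1]
LOAD_CONST → push 3. Stack: [1, 3]
COMPARE_OP bool(<) → 1 vs 3 = True. Stack: [True]
POP_JUMP_IF_FALSE → pop True; no jump. Stack: []
LOAD_FAST_LOAD_FAST y,b → push 69,8. Stack: [69, 8]
BINARY_OP ^ → 69 ^ 8 = 77. Stack: [77]
STORE_FAST y → y=77. Stack: []
LOAD_FAST_LOAD_FAST y,a → push 77,23. Stack: [77, 23]
BINARY_OP * → 77 * 23 = 1771. Stack: [1771]
STORE_FAST y → y=1771. Stack: []
LOAD_FAST i → push 1. Stack: [1]
LOAD_CONST → push 1. Stack: [1, 1]
BINARY_OP + → 1 + 1 = 2. Stack: [2]
STORE_FAST i → i=2. Stack: []
LOAD_FAST i → push 2. Stack: [2]
LOAD_CONST → push 3. Stack: [2, 3]
COMPARE_OP bool(<) → 2 vs 3 = True. Stack: [True]
POP_JUMP_IF_FALSE → pop True; no jump. Stack: []
LOAD_FAST_LOAD_FAST y,b → push 1771,8. Stack: [1771, 8]
BINARY_OP ^ → 1771 ^ 8 = 1763. Stack: [1763]
STORE_FAST y → y=1763. Stack: []
LOAD_FAST_LOAD_FAST y,a → push 1763,23. Stack: [1763, 23]
BINARY_OP * → 1763 * 23 = 40549. Stack: [40549]
STORE_FAST y → y=40549. Stack: []
LOAD_FAST i → push 2. Stack: [2]
LOAD_CONST → push 1. Stack: [2, 1]
BINARY_OP + → 2 + 1 = 3. Stack: [3]
STORE_FAST i → i=3. Stack: []
LOAD_FAST i → push 3. Stack: [3]
LOAD_CONST → push 3. Stack: [3, 3]
COMPARE_OP bool(<) → 3 vs 3 = False. Stack: [False]
POP_JUMP_IF_FALSE → pop False; jump. Stack: []
LOAD_FAST y → push 40549. Stack: [40549]
RETURN_VALUE → return 40549.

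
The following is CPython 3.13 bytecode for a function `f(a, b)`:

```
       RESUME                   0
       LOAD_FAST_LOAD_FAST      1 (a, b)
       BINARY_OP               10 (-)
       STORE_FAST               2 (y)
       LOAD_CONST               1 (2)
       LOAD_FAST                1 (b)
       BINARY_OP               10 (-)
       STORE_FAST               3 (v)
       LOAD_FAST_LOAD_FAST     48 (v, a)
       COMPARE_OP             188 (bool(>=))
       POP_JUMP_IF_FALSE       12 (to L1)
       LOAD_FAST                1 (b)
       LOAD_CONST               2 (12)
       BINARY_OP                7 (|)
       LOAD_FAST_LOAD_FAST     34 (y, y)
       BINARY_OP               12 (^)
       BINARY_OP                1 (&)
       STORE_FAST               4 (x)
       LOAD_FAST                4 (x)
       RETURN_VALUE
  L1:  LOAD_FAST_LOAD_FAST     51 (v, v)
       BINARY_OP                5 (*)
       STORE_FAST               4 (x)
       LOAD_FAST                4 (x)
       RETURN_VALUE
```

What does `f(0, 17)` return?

LOAD_FAST_LOAD_FAST a,b → push 0,17. Stack: [0, 17]
BINARY_OP - → 0 - 17 = -17. Stack: [-17]
STORE_FAST y → y=-17. Stack: []
LOAD_CONST → push 2. Stack: [2]
LOAD_FAST b → push 17. Stack: [2, 17]
BINARY_OP - → 2 - 17 = -15. Stack: [-15]
STORE_FAST v → v=-15. Stack: []
LOAD_FAST_LOAD_FAST v,a → push -15,0. Stack: [-15, 0]
COMPARE_OP bool(>=) → -15 vs 0 = False. Stack: [False]
POP_JUMP_IF_FALSE → pop False; jump. Stack: []
LOAD_FAST_LOAD_FAST v,v → push -15,-15. Stack: [-15, -15]
BINARY_OP * → -15 * -15 = 225. Stack: [225]
STORE_FAST x → x=225. Stack: []
LOAD_FAST x → push 225. Stack: [225]
RETURN_VALUE → return 225.

225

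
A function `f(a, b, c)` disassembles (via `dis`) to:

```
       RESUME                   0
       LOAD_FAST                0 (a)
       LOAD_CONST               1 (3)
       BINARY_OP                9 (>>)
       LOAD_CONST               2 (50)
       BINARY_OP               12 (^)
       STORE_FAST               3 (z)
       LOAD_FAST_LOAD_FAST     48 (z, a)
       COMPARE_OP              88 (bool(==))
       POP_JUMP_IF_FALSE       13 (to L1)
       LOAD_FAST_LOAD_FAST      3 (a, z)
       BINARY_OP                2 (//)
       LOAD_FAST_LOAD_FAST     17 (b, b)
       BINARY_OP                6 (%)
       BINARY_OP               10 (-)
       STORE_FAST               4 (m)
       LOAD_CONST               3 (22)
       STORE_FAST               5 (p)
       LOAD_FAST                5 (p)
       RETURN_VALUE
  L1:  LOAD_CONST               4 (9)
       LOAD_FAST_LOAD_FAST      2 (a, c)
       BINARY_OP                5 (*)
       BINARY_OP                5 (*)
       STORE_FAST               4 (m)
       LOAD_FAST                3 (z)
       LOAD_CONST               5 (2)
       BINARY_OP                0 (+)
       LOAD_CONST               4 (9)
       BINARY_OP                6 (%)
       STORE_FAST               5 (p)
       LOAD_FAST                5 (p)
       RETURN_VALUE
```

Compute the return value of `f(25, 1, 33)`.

LOAD_FAST a → push 25. Stack: [25]
LOAD_CONST → push 3. Stack: [25, 3]
BINARY_OP >> → 25 >> 3 = 3. Stack: [3]
LOAD_CONST → push 50. Stack: [3, 50]
BINARY_OP ^ → 3 ^ 50 = 49. Stack: [49]
STORE_FAST z → z=49. Stack: []
LOAD_FAST_LOAD_FAST z,a → push 49,25. Stack: [49, 25]
COMPARE_OP bool(==) → 49 vs 25 = False. Stack: [False]
POP_JUMP_IF_FALSE → pop False; jump. Stack: []
LOAD_CONST → push 9. Stack: [9]
LOAD_FAST_LOAD_FAST a,c → push 25,33. Stack: [9, 25, 33]
BINARY_OP * → 25 * 33 = 825. Stack: [9, 825]
BINARY_OP * → 9 * 825 = 7425. Stack: [7425]
STORE_FAST m → m=7425. Stack: []
LOAD_FAST z → push 49. Stack: [49]
LOAD_CONST → push 2. Stack: [49, 2]
BINARY_OP + → 49 + 2 = 51. Stack: [51]
LOAD_CONST → push 9. Stack: [51, 9]
BINARY_OP % → 51 % 9 = 6. Stack: [6]
STORE_FAST p → p=6. Stack: []
LOAD_FAST p → push 6. Stack: [6]
RETURN_VALUE → return 6.

6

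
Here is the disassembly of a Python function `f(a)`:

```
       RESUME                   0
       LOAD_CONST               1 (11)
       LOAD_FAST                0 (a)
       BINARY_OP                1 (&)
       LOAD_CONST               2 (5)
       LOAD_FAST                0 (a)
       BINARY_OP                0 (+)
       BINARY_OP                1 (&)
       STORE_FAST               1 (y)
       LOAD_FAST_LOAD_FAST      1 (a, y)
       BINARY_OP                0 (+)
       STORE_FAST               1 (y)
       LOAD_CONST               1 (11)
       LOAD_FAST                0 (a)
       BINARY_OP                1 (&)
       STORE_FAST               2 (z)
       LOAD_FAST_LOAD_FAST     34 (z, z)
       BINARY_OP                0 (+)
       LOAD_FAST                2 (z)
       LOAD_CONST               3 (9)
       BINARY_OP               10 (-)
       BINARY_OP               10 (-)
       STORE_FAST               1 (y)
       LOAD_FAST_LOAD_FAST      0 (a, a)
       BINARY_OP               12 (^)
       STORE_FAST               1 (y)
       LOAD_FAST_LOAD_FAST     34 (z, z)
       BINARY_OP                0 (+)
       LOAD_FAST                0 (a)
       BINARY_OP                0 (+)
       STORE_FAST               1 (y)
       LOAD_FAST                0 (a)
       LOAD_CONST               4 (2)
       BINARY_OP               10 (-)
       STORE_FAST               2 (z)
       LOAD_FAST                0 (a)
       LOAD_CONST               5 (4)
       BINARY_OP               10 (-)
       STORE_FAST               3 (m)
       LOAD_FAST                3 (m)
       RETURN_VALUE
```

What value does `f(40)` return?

LOAD_CONST → push 11. Stack: [11]
LOAD_FAST a → push 40. Stack: [11, 40]
BINARY_OP & → 11 & 40 = 8. Stack: [8]
LOAD_CONST → push 5. Stack: [8, 5]
LOAD_FAST a → push 40. Stack: [8, 5, 40]
BINARY_OP + → 5 + 40 = 45. Stack: [8, 45]
BINARY_OP & → 8 & 45 = 8. Stack: [8]
STORE_FAST y → y=8. Stack: []
LOAD_FAST_LOAD_FAST a,y → push 40,8. Stack: [40, 8]
BINARY_OP + → 40 + 8 = 48. Stack: [48]
STORE_FAST y → y=48. Stack: []
LOAD_CONST → push 11. Stack: [11]
LOAD_FAST a → push 40. Stack: [11, 40]
BINARY_OP & → 11 & 40 = 8. Stack: [8]
STORE_FAST z → z=8. Stack: []
LOAD_FAST_LOAD_FAST z,z → push 8,8. Stack: [8, 8]
BINARY_OP + → 8 + 8 = 16. Stack: [16]
LOAD_FAST z → push 8. Stack: [16, 8]
LOAD_CONST → push 9. Stack: [16, 8, 9]
BINARY_OP - → 8 - 9 = -1. Stack: [16, -1]
BINARY_OP - → 16 - -1 = 17. Stack: [17]
STORE_FAST y → y=17. Stack: []
LOAD_FAST_LOAD_FAST a,a → push 40,40. Stack: [40, 40]
BINARY_OP ^ → 40 ^ 40 = 0. Stack: [0]
STORE_FAST y → y=0. Stack: []
LOAD_FAST_LOAD_FAST z,z → push 8,8. Stack: [8, 8]
BINARY_OP + → 8 + 8 = 16. Stack: [16]
LOAD_FAST a → push 40. Stack: [16, 40]
BINARY_OP + → 16 + 40 = 56. Stack: [56]
STORE_FAST y → y=56. Stack: []
LOAD_FAST a → push 40. Stack: [40]
LOAD_CONST → push 2. Stack: [40, 2]
BINARY_OP - → 40 - 2 = 38. Stack: [38]
STORE_FAST z → z=38. Stack: []
LOAD_FAST a → push 40. Stack: [40]
LOAD_CONST → push 4. Stack: [40, 4]
BINARY_OP - → 40 - 4 = 36. Stack: [36]
STORE_FAST m → m=36. Stack: []
LOAD_FAST m → push 36. Stack: [36]
RETURN_VALUE → return 36.

36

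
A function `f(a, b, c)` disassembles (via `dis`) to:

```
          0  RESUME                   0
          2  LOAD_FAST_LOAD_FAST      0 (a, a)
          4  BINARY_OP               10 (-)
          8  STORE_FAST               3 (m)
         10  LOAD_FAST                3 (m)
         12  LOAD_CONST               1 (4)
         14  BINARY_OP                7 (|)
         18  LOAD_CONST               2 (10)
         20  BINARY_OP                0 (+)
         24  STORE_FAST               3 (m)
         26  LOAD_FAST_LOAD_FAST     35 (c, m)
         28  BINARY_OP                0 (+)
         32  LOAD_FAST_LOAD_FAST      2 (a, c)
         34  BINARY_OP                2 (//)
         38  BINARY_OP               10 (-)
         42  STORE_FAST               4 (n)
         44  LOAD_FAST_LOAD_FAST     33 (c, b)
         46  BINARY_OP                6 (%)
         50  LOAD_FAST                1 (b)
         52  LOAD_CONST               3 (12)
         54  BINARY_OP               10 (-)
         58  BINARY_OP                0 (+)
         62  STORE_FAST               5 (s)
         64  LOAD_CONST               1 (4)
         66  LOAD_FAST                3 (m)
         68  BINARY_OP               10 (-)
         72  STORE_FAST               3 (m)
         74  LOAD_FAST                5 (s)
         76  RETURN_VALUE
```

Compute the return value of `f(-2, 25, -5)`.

33

LOAD_FAST_LOAD_FAST a,a → push -2,-2. Stack: [-2, -2]
BINARY_OP - → -2 - -2 = 0. Stack: [0]
STORE_FAST m → m=0. Stack: []
LOAD_FAST m → push 0. Stack: [0]
LOAD_CONST → push 4. Stack: [0, 4]
BINARY_OP | → 0 | 4 = 4. Stack: [4]
LOAD_CONST → push 10. Stack: [4, 10]
BINARY_OP + → 4 + 10 = 14. Stack: [14]
STORE_FAST m → m=14. Stack: []
LOAD_FAST_LOAD_FAST c,m → push -5,14. Stack: [-5, 14]
BINARY_OP + → -5 + 14 = 9. Stack: [9]
LOAD_FAST_LOAD_FAST a,c → push -2,-5. Stack: [9, -2, -5]
BINARY_OP // → -2 // -5 = 0. Stack: [9, 0]
BINARY_OP - → 9 - 0 = 9. Stack: [9]
STORE_FAST n → n=9. Stack: []
LOAD_FAST_LOAD_FAST c,b → push -5,25. Stack: [-5, 25]
BINARY_OP % → -5 % 25 = 20. Stack: [20]
LOAD_FAST b → push 25. Stack: [20, 25]
LOAD_CONST → push 12. Stack: [20, 25, 12]
BINARY_OP - → 25 - 12 = 13. Stack: [20, 13]
BINARY_OP + → 20 + 13 = 33. Stack: [33]
STORE_FAST s → s=33. Stack: []
LOAD_CONST → push 4. Stack: [4]
LOAD_FAST m → push 14. Stack: [4, 14]
BINARY_OP - → 4 - 14 = -10. Stack: [-10]
STORE_FAST m → m=-10. Stack: []
LOAD_FAST s → push 33. Stack: [33]
RETURN_VALUE → return 33.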